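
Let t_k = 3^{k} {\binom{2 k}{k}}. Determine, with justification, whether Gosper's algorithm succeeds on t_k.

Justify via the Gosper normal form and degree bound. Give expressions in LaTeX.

No — t_k has no hypergeometric antidifference.

Compute t_(k+1)/t_k: get 6*(2*k + 1)/(k + 1).
Gosper form: A/B · C(k+1)/C(k) with A=12*k + 6, B=k + 1, C=1.
Set up (12*k + 6)·f(k+1) − (k)·f(k) − (1) = 0.
Degrees (1,1,0) ⇒ d ≤ -1.
Negative degree bound (-1): no f exists, t_k not Gosper-summable.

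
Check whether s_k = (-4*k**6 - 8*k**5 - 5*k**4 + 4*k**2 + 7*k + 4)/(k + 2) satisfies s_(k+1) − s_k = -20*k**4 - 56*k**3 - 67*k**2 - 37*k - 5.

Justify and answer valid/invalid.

Invalid: residual 2*(8*k**5 + 46*k**4 + 89*k**3 + 86*k**2 + 41*k + 7)/(k**2 + 5*k + 6) ≠ 0.

s_(k+1) = (7*k - 4*(k + 1)**6 - 8*(k + 1)**5 - 5*(k + 1)**4 + 4*(k + 1)**2 + 11)/(k + 3)
s_(k+1) − s_k = (-20*k**6 - 140*k**5 - 375*k**4 - 530*k**3 - 420*k**2 - 165*k - 16)/(k**2 + 5*k + 6)
(s_(k+1) − s_k) − t_k = 2*(8*k**5 + 46*k**4 + 89*k**3 + 86*k**2 + 41*k + 7)/(k**2 + 5*k + 6)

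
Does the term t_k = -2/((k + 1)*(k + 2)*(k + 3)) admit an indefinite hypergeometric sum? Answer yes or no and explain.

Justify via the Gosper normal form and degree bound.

Yes. s_k = k*(-k - 3)/(2*(k + 1)*(k + 2)).

Step 1: r(k) = (k + 1)/(k + 4).
Gosper form: A/B · C(k+1)/C(k) with A=k + 1, B=k + 4, C=1.
Solve (k + 1)·f(k+1) − (k + 3)·f(k) = 1.
From deg A=1, deg B=1, deg C=0: d=2.
A polynomial solution: f(k) = k*(k + 3)/4.
Get s_k = R·t_k = k*(-k - 3)/(2*(k + 1)*(k + 2)) with R(k) = B(k−1)f(k)/C(k) = k*(k + 3)**2/4.
s_(k+1) − s_k = -2/(k**3 + 6*k**2 + 11*k + 6) = t_k.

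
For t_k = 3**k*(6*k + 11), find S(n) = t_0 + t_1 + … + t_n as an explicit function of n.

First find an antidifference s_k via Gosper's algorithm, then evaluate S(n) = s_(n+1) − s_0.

S(n) = 9*3**n*n + 12*3**n - 1

r(k) = 3*(6*k + 17)/(6*k + 11) after simplifying.
Take A(k)=3, B(k)=1, C(k)=k + 11/6.
Set up (3)·f(k+1) − (1)·f(k) − (k + 11/6) = 0.
Degrees (0,0,1) ⇒ d ≤ 1.
Coefficient equations give f(k) = (3*k + 1)/6.
R(k) = B(k−1)·f(k)/C(k) = (3*k + 1)/(6*k + 11); s_k = R·t_k = 3**k*(3*k + 1).
s_(k+1) − s_k = 3**k*(6*k + 11) = t_k.
s_(n+1) = 3**(n + 1)*(3*n + 4) and s_(0) = 1, so S(n) = 9*3**n*n + 12*3**n - 1.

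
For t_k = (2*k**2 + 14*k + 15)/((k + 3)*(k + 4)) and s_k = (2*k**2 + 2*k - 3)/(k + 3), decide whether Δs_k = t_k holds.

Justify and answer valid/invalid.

valid (s_(k+1) − s_k reduces to t_k)

s_(k+1) = (2*k**2 + 6*k + 1)/(k + 4)
s_(k+1) − s_k = (2*k**2 + 14*k + 15)/(k**2 + 7*k + 12)
(s_(k+1) − s_k) − t_k = 0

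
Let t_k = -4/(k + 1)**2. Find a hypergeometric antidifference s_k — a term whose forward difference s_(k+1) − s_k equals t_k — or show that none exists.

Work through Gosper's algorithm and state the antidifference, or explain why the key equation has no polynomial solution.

not Gosper-summable; s_k does not exist

Step 1: r(k) = (k + 1)**2/(k + 2)**2.
Gosper form: A/B · C(k+1)/C(k) with A=k**2 + 2*k + 1, B=k**2 + 4*k + 4, C=1.
Set up (k**2 + 2*k + 1)·f(k+1) − (k**2 + 2*k + 1)·f(k) − (1) = 0.
deg f ≤ 0 (via 2,2,0).
f = c0 ⇒ A·f(k+1) − B(k−1)·f(k) − C = -1. The system {-1 = 0} is inconsistent; no antidifference.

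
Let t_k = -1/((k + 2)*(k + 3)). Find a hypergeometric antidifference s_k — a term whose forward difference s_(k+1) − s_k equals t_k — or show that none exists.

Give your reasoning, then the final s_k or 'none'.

The ratio is (k + 2)/(k + 4).
A = k + 2, B = k + 4, C = 1.
Key eq: (k + 2)·f(k+1) = (k + 3)·f(k) + (1).
deg f ≤ 1 (via 1,1,0).
Match coefficients ⇒ f(k) = k/2.
Certificate R = B(k−1)f/C = k*(k + 3)/2 gives s_k = -k/(2*k + 4).
Check: Δs_k = -1/(k**2 + 5*k + 6). ✓

s_k = -k/(2*k + 4)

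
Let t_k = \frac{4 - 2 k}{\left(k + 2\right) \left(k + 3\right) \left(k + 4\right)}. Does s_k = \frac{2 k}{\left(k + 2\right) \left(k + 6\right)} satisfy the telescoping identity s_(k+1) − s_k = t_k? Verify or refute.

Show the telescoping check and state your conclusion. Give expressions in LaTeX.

s_(k+1) = 2*(k + 1)/((k + 3)*(k + 7))
s_(k+1) − s_k = 2*(-k**2 - k + 12)/(k**4 + 18*k**3 + 113*k**2 + 288*k + 252)
(s_(k+1) − s_k) − t_k = 12*(k**2 + 4*k - 6)/(k**5 + 22*k**4 + 185*k**3 + 740*k**2 + 1404*k + 1008)

Invalid: residual \frac{12 \left(k^{2} + 4 k - 6\right)}{k^{5} + 22 k^{4} + 185 k^{3} + 740 k^{2} + 1404 k + 1008} ≠ 0.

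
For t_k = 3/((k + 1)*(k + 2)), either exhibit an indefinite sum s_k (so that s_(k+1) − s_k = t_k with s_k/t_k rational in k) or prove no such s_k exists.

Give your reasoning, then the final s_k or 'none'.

s_k = 3*k/(k + 1)

r(k) = (k + 1)/(k + 3) after simplifying.
Normal form (A,B,C) = (k + 1, k + 3, 1).
Need (k + 1)·f(k+1) − (k + 2)·f(k) = 1.
d = 1 from the (1,1,0) case.
Match coefficients ⇒ f(k) = k.
Get s_k = R·t_k = 3*k/(k + 1) with R(k) = B(k−1)f(k)/C(k) = k*(k + 2).
Check: Δs_k = 3/(k**2 + 3*k + 2). ✓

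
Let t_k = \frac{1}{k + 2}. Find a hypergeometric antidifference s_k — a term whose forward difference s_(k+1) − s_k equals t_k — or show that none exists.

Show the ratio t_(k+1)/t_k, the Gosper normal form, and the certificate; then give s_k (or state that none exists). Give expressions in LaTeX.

r(k) = (k + 2)/(k + 3) after simplifying.
Normal form (A,B,C) = (k + 2, k + 3, 1).
f must satisfy (k + 2)·f(k+1) − (k + 2)·f(k) = 1.
Degrees (1,1,0) ⇒ d ≤ 0.
f = c0 ⇒ A·f(k+1) − B(k−1)·f(k) − C = -1. The system {-1 = 0} is inconsistent; no antidifference.

no hypergeometric antidifference exists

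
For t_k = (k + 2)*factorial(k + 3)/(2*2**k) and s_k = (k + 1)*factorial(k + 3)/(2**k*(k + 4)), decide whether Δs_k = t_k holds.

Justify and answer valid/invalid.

s_(k+1) = (k + 2)*factorial(k + 4)/(2*2**k*(k + 5))
s_(k+1) − s_k = (k**3 + 8*k**2 + 20*k + 22)*factorial(k + 3)/(2*2**k*(k + 4)*(k + 5))
(s_(k+1) − s_k) − t_k = -3*(k**2 + 6*k + 6)*factorial(k + 3)/(2*2**k*(k + 4)*(k + 5))

Invalid: residual -3*(k**2 + 6*k + 6)*factorial(k + 3)/(2*2**k*(k + 4)*(k + 5)) ≠ 0.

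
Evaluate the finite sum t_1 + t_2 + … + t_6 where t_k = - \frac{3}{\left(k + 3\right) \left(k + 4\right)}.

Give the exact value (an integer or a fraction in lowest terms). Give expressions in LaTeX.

t_(k+1)/t_k = (k + 3)/(k + 5).
So A=k + 3 and B=k + 5, with C=1.
f must satisfy (k + 3)·f(k+1) − (k + 4)·f(k) = 1.
From deg A=1, deg B=1, deg C=0: d=1.
Solving with deg f ≤ 1: f(k) = k/3.
Certificate R = B(k−1)f/C = k*(k + 4)/3 gives s_k = -k/(k + 3).
s_(k+1) − s_k = -3/(k**2 + 7*k + 12) = t_k.
Sum = s_(7) − s_(1); s_(7) = -7/10, s_(1) = -1/4 ⇒ -9/20.

Σ = -9/20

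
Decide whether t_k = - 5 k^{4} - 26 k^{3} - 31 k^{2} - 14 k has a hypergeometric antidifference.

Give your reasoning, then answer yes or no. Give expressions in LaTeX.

Step 1: r(k) = (5*k**4 + 46*k**3 + 139*k**2 + 174*k + 76)/(k*(5*k**3 + 26*k**2 + 31*k + 14)).
Gosper form: A/B · C(k+1)/C(k) with A=1, B=1, C=k**4 + 26*k**3/5 + 31*k**2/5 + 14*k/5.
Key eq: (1)·f(k+1) = (1)·f(k) + (k**4 + 26*k**3/5 + 31*k**2/5 + 14*k/5).
d = 5 from the (0,0,4) case.
Solving with deg f ≤ 5: f(k) = k*(k - 1)*(k**3 + 5*k**2 + 4*k + 2)/5.
Then R = B(k−1)f/C = (k - 1)*(k**3 + 5*k**2 + 4*k + 2)/(5*k**3 + 26*k**2 + 31*k + 14), so s_k = R(k)·t_k = k*(-k**4 - 4*k**3 + k**2 + 2*k + 2).
Verify: k*(-5*k**3 - 26*k**2 - 31*k - 14) matches t_k.

Yes. s_k = k \left(- k^{4} - 4 k^{3} + k^{2} + 2 k + 2\right).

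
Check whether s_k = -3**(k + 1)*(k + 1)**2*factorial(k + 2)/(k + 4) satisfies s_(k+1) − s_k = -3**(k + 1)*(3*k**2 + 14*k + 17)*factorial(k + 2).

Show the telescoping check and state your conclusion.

Invalid: residual 3**(k + 2)*(3*k**3 + 26*k**2 + 72*k + 67)*factorial(k + 2)/((k + 4)*(k + 5)) ≠ 0.

s_(k+1) = -3**(k + 2)*(k + 2)**2*factorial(k + 3)/(k + 5)
s_(k+1) − s_k = -3**(k + 1)*(3*k**4 + 32*k**3 + 125*k**2 + 217*k + 139)*factorial(k + 2)/((k + 4)*(k + 5))
(s_(k+1) − s_k) − t_k = 3**(k + 2)*(3*k**3 + 26*k**2 + 72*k + 67)*factorial(k + 2)/((k + 4)*(k + 5))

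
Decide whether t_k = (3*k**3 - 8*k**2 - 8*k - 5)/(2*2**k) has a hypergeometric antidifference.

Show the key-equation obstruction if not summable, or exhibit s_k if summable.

Yes. s_k = (-3*k**3 - k**2 - 3*k - 2)/2**k.

Step 1: r(k) = (3*k**3 + k**2 - 15*k - 18)/(2*(3*k**3 - 8*k**2 - 8*k - 5)).
Take A(k)=1/2, B(k)=1, C(k)=k**3 - 8*k**2/3 - 8*k/3 - 5/3.
Key eq: (1/2)·f(k+1) = (1)·f(k) + (k**3 - 8*k**2/3 - 8*k/3 - 5/3).
deg f ≤ 3 (via 0,0,3).
A polynomial solution: f(k) = -2*(3*k**3 + k**2 + 3*k + 2)/3.
Then R = B(k−1)f/C = -2*(3*k**3 + k**2 + 3*k + 2)/(3*k**3 - 8*k**2 - 8*k - 5), so s_k = R(k)·t_k = (-3*k**3 - k**2 - 3*k - 2)/2**k.
Verify: (3*k**3 - 8*k**2 - 8*k - 5)/(2*2**k) matches t_k.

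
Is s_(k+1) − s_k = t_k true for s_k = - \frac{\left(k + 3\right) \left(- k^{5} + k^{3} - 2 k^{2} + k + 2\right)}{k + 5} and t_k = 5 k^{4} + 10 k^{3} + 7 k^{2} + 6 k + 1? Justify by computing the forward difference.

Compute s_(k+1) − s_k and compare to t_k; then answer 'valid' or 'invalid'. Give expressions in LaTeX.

Invalid: residual \frac{2 \left(- 4 k^{5} - 35 k^{4} - 58 k^{3} - 39 k^{2} - 32 k - 7\right)}{k^{2} + 11 k + 30} ≠ 0.

s_(k+1) = -(k + 4)*(k - (k + 1)**5 + (k + 1)**3 - 2*(k + 1)**2 + 3)/(k + 6)
s_(k+1) − s_k = (5*k**6 + 57*k**5 + 197*k**4 + 267*k**3 + 199*k**2 + 127*k + 16)/(k**2 + 11*k + 30)
(s_(k+1) − s_k) − t_k = 2*(-4*k**5 - 35*k**4 - 58*k**3 - 39*k**2 - 32*k - 7)/(k**2 + 11*k + 30)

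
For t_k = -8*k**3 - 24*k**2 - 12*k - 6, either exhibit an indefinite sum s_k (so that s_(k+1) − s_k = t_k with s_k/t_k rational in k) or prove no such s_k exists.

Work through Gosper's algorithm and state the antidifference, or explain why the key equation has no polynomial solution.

s_k = 2*k*(-k**3 - 2*k**2 + 2*k - 2)

Ratio r(k) = (4*k**3 + 24*k**2 + 42*k + 25)/(4*k**3 + 12*k**2 + 6*k + 3).
So A=1 and B=1, with C=k**3 + 3*k**2 + 3*k/2 + 3/4.
Solve (1)·f(k+1) − (1)·f(k) = k**3 + 3*k**2 + 3*k/2 + 3/4.
d = 4 from the (0,0,3) case.
A polynomial solution: f(k) = k*(k**3 + 2*k**2 - 2*k + 2)/4.
So s_k = (B(k−1)f/C)·t_k = (k*(k**3 + 2*k**2 - 2*k + 2)/(4*k**3 + 12*k**2 + 6*k + 3))·t_k = 2*k*(-k**3 - 2*k**2 + 2*k - 2).
s_(k+1) − s_k = -8*k**3 - 24*k**2 - 12*k - 6 = t_k.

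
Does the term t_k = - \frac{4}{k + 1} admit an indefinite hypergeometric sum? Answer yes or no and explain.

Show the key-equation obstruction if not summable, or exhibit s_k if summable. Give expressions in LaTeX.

r(k) = (k + 1)/(k + 2) after simplifying.
Gosper form: A/B · C(k+1)/C(k) with A=k + 1, B=k + 2, C=1.
f must satisfy (k + 1)·f(k+1) − (k + 1)·f(k) = 1.
From deg A=1, deg B=1, deg C=0: d=0.
Put f(k) = c0: A·f(k+1) − B(k−1)·f(k) − C = -1; need -1 = 0 — inconsistent ⇒ no f, not summable.

No. Not Gosper-summable.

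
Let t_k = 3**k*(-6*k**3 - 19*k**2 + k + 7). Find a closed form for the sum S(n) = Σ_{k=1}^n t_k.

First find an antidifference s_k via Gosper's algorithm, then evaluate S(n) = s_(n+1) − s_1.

Compute t_(k+1)/t_k: get 3*(6*k**3 + 37*k**2 + 55*k + 17)/(6*k**3 + 19*k**2 - k - 7).
Factor: A=3; B=1; C=k**3 + 19*k**2/6 - k/6 - 7/6.
Key eq: (3)·f(k+1) = (1)·f(k) + (k**3 + 19*k**2/6 - k/6 - 7/6).
d = 3 from the (0,0,3) case.
Coefficient equations give f(k) = (3*k - 1)*(k**2 - k - 1)/6.
Then R = B(k−1)f/C = (3*k - 1)*(k**2 - k - 1)/(6*k**3 + 19*k**2 - k - 7), so s_k = R(k)·t_k = 3**k*(-3*k**3 + 4*k**2 + 2*k - 1).
Δs = 3**k*(-6*k**3 - 19*k**2 + k + 7), as required.
s_(n+1) = 3**(n + 1)*(-3*n**3 - 5*n**2 + n + 2) and s_(1) = 6, so S(n) = -9*3**n*n**3 - 15*3**n*n**2 + 3*3**n*n + 6*3**n - 6.

S(n) = -9*3**n*n**3 - 15*3**n*n**2 + 3*3**n*n + 6*3**n - 6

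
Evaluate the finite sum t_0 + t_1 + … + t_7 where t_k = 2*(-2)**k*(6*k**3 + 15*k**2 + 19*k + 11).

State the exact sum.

Step 1: r(k) = 2*(-6*k**3 - 33*k**2 - 67*k - 51)/(6*k**3 + 15*k**2 + 19*k + 11).
Factor: A=-2; B=1; C=k**3 + 5*k**2/2 + 19*k/6 + 11/6.
Solve (-2)·f(k+1) − (1)·f(k) = k**3 + 5*k**2/2 + 19*k/6 + 11/6.
Degrees (0,0,3) ⇒ d ≤ 3.
Solve for f: f(k) = -(2*k**3 + k**2 + k + 1)/6 (degree 3 ≤ 3).
So s_k = (B(k−1)f/C)·t_k = (-(2*k**3 + k**2 + k + 1)/(6*k**3 + 15*k**2 + 19*k + 11))·t_k = (-2)**(k + 1)*(2*k**3 + k**2 + k + 1).
Verify: 2*(-2)**k*(6*k**3 + 15*k**2 + 19*k + 11) matches t_k.
Telescoping: Σ = s_(8) − s_(0) = -561664 − (-2) = -561662.

Σ = -561662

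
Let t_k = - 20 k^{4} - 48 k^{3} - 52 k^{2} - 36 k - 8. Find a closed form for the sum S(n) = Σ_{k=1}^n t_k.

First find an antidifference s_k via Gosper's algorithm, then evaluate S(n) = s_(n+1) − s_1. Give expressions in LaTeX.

The ratio is (5*k**4 + 32*k**3 + 79*k**2 + 91*k + 41)/(5*k**4 + 12*k**3 + 13*k**2 + 9*k + 2).
Take A(k)=1, B(k)=1, C(k)=k**4 + 12*k**3/5 + 13*k**2/5 + 9*k/5 + 2/5.
Solve (1)·f(k+1) − (1)·f(k) = k**4 + 12*k**3/5 + 13*k**2/5 + 9*k/5 + 2/5.
deg f ≤ 5 (via 0,0,4).
Match coefficients ⇒ f(k) = k*(2*k**4 + k**3 + 2*k - 1)/10.
So s_k = (B(k−1)f/C)·t_k = (k*(2*k**4 + k**3 + 2*k - 1)/(2*(5*k**4 + 12*k**3 + 13*k**2 + 9*k + 2)))·t_k = 2*k*(-2*k**4 - k**3 - 2*k + 1).
s_(k+1) − s_k = -20*k**4 - 48*k**3 - 52*k**2 - 36*k - 8 = t_k.
Telescope: S(n) = s_(n+1) − s_(1) = -4*n**5 - 22*n**4 - 48*n**3 - 56*n**2 - 34*n - 8 − (-8) = 2*n*(-2*n**4 - 11*n**3 - 24*n**2 - 28*n - 17).

S(n) = 2 n \left(- 2 n^{4} - 11 n^{3} - 24 n^{2} - 28 n - 17\right)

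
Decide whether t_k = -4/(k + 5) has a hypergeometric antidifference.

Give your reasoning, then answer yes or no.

Step 1: r(k) = (k + 5)/(k + 6).
Factor: A=k + 5; B=k + 6; C=1.
Solve (k + 5)·f(k+1) − (k + 5)·f(k) = 1.
From deg A=1, deg B=1, deg C=0: d=0.
f = c0 ⇒ A·f(k+1) − B(k−1)·f(k) − C = -1. The system {-1 = 0} is inconsistent; no antidifference.

No — key equation has no polynomial f.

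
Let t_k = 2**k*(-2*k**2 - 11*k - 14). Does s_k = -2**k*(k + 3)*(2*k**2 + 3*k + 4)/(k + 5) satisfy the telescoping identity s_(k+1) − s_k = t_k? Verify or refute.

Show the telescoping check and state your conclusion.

s_(k+1) = -2**(k + 1)*(k + 4)*(3*k + 2*(k + 1)**2 + 7)/(k + 6)
s_(k+1) − s_k = 2**k*(-2*k**4 - 29*k**3 - 157*k**2 - 352*k - 288)/(k**2 + 11*k + 30)
(s_(k+1) − s_k) − t_k = 2**(k + 1)*(2*k**3 + 19*k**2 + 66*k + 66)/(k**2 + 11*k + 30)

Invalid: residual 2**(k + 1)*(2*k**3 + 19*k**2 + 66*k + 66)/(k**2 + 11*k + 30) ≠ 0.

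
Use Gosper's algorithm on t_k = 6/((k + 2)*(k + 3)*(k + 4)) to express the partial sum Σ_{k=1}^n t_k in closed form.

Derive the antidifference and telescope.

Compute t_(k+1)/t_k: get (k + 2)/(k + 5).
Take A(k)=k + 2, B(k)=k + 5, C(k)=1.
Set up (k + 2)·f(k+1) − (k + 4)·f(k) − (1) = 0.
From deg A=1, deg B=1, deg C=0: d=2.
Match coefficients ⇒ f(k) = k*(k + 5)/12.
R(k) = B(k−1)·f(k)/C(k) = k*(k + 4)*(k + 5)/12; s_k = R·t_k = k*(k + 5)/(2*(k + 2)*(k + 3)).
Verify: 6/(k**3 + 9*k**2 + 26*k + 24) matches t_k.
Telescope: S(n) = s_(n+1) − s_(1) = (n**2 + 7*n + 6)/(2*(n**2 + 7*n + 12)) − (1/4) = n*(n + 7)/(4*(n**2 + 7*n + 12)).

S(n) = n*(n + 7)/(4*(n**2 + 7*n + 12))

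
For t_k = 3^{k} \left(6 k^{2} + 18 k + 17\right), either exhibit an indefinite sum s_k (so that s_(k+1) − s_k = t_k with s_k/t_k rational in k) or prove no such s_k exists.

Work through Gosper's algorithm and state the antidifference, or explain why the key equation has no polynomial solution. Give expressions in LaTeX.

s_k = 3^{k} \left(3 k^{2} + 4\right)

Ratio r(k) = 3*(6*k**2 + 30*k + 41)/(6*k**2 + 18*k + 17).
Normal form (A,B,C) = (3, 1, k**2 + 3*k + 17/6).
f must satisfy (3)·f(k+1) − (1)·f(k) = k**2 + 3*k + 17/6.
From deg A=0, deg B=0, deg C=2: d=2.
Coefficient equations give f(k) = (3*k**2 + 4)/6.
Get s_k = R·t_k = 3**k*(3*k**2 + 4) with R(k) = B(k−1)f(k)/C(k) = (3*k**2 + 4)/(6*k**2 + 18*k + 17).
Check: Δs_k = 3**k*(6*k**2 + 18*k + 17). ✓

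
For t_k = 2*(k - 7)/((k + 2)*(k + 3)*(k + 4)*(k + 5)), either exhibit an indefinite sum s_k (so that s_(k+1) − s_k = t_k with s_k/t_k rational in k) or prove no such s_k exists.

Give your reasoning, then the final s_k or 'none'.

s_k = k*(-k**2 - 9*k - 32)/(6*(k + 2)*(k + 3)*(k + 4))

r(k) = (k - 6)*(k + 2)/((k - 7)*(k + 6)) after simplifying.
So A=k + 2 and B=k + 6, with C=k - 7.
Need (k + 2)·f(k+1) − (k + 5)·f(k) = k - 7.
From deg A=1, deg B=1, deg C=1: d=3.
A polynomial solution: f(k) = -k*(k**2 + 9*k + 32)/12.
So s_k = (B(k−1)f/C)·t_k = (-k*(k + 5)*(k**2 + 9*k + 32)/(12*(k - 7)))·t_k = k*(-k**2 - 9*k - 32)/(6*(k + 2)*(k + 3)*(k + 4)).
s_(k+1) − s_k = 2*(k - 7)/(k**4 + 14*k**3 + 71*k**2 + 154*k + 120) = t_k.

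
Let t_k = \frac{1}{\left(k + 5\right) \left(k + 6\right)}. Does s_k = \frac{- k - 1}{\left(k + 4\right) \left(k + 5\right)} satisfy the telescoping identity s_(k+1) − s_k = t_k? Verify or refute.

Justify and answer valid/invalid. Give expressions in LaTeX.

s_(k+1) = (-k - 2)/((k + 5)*(k + 6))
s_(k+1) − s_k = (k - 2)/(k**3 + 15*k**2 + 74*k + 120)
(s_(k+1) − s_k) − t_k = -6/(k**3 + 15*k**2 + 74*k + 120)

Invalid: residual - \frac{6}{k^{3} + 15 k^{2} + 74 k + 120} ≠ 0.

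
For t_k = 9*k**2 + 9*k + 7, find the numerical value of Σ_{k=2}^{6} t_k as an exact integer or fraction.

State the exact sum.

Σ = 1025

Ratio r(k) = (9*k**2 + 27*k + 25)/(9*k**2 + 9*k + 7).
Normal form (A,B,C) = (1, 1, k**2 + k + 7/9).
Set up (1)·f(k+1) − (1)·f(k) − (k**2 + k + 7/9) = 0.
d = 3 from the (0,0,2) case.
Coefficient equations give f(k) = k*(3*k**2 + 4)/9.
R(k) = B(k−1)·f(k)/C(k) = k*(3*k**2 + 4)/(9*k**2 + 9*k + 7); s_k = R·t_k = k*(3*k**2 + 4).
Δs = 9*k**2 + 9*k + 7, as required.
Telescoping: Σ = s_(7) − s_(2) = 1057 − (32) = 1025.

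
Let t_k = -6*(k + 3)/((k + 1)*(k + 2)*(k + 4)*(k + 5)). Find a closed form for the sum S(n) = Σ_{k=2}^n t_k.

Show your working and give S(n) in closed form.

The ratio is (k + 1)*(k + 4)**2/((k + 3)**2*(k + 6)).
Factor: A=k + 1; B=k + 6; C=k**2 + 6*k + 9.
f must satisfy (k + 1)·f(k+1) − (k + 5)·f(k) = k**2 + 6*k + 9.
From deg A=1, deg B=1, deg C=2: d=4.
Solving with deg f ≤ 4: f(k) = k*(k + 2)*(k + 3)*(k + 5)/8.
R(k) = B(k−1)·f(k)/C(k) = k*(k + 2)*(k + 5)**2/(8*(k + 3)); s_k = R·t_k = 3*k*(-k - 5)/(4*(k**2 + 5*k + 4)).
Δs = 6*(-k - 3)/(k**4 + 12*k**3 + 49*k**2 + 78*k + 40), as required.
Evaluate: s_(n+1) = 3*(-n**2 - 7*n - 6)/(4*(n**2 + 7*n + 10)); subtract s_(2) = -7/12 ⇒ S(n) = (-n**2 - 7*n + 8)/(6*(n**2 + 7*n + 10)).

S(n) = (-n**2 - 7*n + 8)/(6*(n**2 + 7*n + 10))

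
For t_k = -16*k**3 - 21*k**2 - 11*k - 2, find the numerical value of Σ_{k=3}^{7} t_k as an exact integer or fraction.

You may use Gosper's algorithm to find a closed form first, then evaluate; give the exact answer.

Step 1: r(k) = (16*k**3 + 69*k**2 + 101*k + 50)/(16*k**3 + 21*k**2 + 11*k + 2).
Take A(k)=1, B(k)=1, C(k)=k**3 + 21*k**2/16 + 11*k/16 + 1/8.
f must satisfy (1)·f(k+1) − (1)·f(k) = k**3 + 21*k**2/16 + 11*k/16 + 1/8.
deg f ≤ 4 (via 0,0,3).
Coefficient equations give f(k) = k**2*(4*k**2 - k - 1)/16.
Get s_k = R·t_k = k**2*(-4*k**2 + k + 1) with R(k) = B(k−1)f(k)/C(k) = k**2*(4*k**2 - k - 1)/(16*k**3 + 21*k**2 + 11*k + 2).
s_(k+1) − s_k = -16*k**3 - 21*k**2 - 11*k - 2 = t_k.
Sum = s_(8) − s_(3); s_(8) = -15808, s_(3) = -288 ⇒ -15520.

Σ = -15520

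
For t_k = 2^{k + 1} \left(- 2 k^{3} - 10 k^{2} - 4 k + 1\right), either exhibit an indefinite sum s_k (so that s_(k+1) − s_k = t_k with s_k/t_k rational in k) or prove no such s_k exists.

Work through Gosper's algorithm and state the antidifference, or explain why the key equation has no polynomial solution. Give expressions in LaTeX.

t_(k+1)/t_k = 2*(2*k**3 + 16*k**2 + 30*k + 15)/(2*k**3 + 10*k**2 + 4*k - 1).
Normal form (A,B,C) = (2, 1, k**3 + 5*k**2 + 2*k - 1/2).
Need (2)·f(k+1) − (1)·f(k) = k**3 + 5*k**2 + 2*k - 1/2.
From deg A=0, deg B=0, deg C=3: d=3.
Match coefficients ⇒ f(k) = (2*k**3 - 2*k**2 - 1)/2.
Certificate R = B(k−1)f/C = (2*k**3 - 2*k**2 - 1)/(2*k**3 + 10*k**2 + 4*k - 1) gives s_k = 2**(k + 1)*(-2*k**3 + 2*k**2 + 1).
s_(k+1) − s_k = 2**(k + 1)*(-2*k**3 - 10*k**2 - 4*k + 1) = t_k.

s_k = 2^{k + 1} \left(- 2 k^{3} + 2 k^{2} + 1\right)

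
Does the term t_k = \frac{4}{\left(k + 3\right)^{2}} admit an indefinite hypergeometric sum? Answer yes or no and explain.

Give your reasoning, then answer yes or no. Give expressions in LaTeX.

t_(k+1)/t_k = (k + 3)**2/(k + 4)**2.
Normal form (A,B,C) = (k**2 + 6*k + 9, k**2 + 8*k + 16, 1).
Solve (k**2 + 6*k + 9)·f(k+1) − (k**2 + 6*k + 9)·f(k) = 1.
From deg A=2, deg B=2, deg C=0: d=0.
Put f(k) = c0: A·f(k+1) − B(k−1)·f(k) − C = -1; need -1 = 0 — inconsistent ⇒ no f, not summable.

No; the coefficient equations for f are inconsistent.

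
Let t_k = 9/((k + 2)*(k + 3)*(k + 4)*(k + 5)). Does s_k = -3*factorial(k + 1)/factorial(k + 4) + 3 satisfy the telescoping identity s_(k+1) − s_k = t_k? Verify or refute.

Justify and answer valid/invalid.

valid (s_(k+1) − s_k reduces to t_k)

s_(k+1) = -3*factorial(k + 2)/factorial(k + 5) + 3
s_(k+1) − s_k = 9/((k + 2)*(k + 3)*(k + 4)*(k + 5))
(s_(k+1) − s_k) − t_k = 0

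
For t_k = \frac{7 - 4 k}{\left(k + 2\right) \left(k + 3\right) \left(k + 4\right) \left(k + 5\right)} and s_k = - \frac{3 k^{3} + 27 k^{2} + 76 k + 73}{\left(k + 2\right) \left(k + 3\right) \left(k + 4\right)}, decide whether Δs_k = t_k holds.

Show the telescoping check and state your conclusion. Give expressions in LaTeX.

s_(k+1) = (-76*k - 3*(k + 1)**3 - 27*(k + 1)**2 - 149)/((k + 3)*(k + 4)*(k + 5))
s_(k+1) − s_k = (7 - 4*k)/(k**4 + 14*k**3 + 71*k**2 + 154*k + 120)
(s_(k+1) − s_k) − t_k = 0

Valid — Δs_k = t_k.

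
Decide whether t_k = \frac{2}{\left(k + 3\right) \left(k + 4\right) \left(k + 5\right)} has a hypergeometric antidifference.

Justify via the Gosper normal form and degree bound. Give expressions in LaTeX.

Yes. s_k = \frac{k \left(k + 7\right)}{12 \left(k + 3\right) \left(k + 4\right)}.

Step 1: r(k) = (k + 3)/(k + 6).
A = k + 3, B = k + 6, C = 1.
f must satisfy (k + 3)·f(k+1) − (k + 5)·f(k) = 1.
Bound: deg f ≤ 2.
A polynomial solution: f(k) = k*(k + 7)/24.
Get s_k = R·t_k = k*(k + 7)/(12*(k + 3)*(k + 4)) with R(k) = B(k−1)f(k)/C(k) = k*(k + 5)*(k + 7)/24.
Δs = 2/(k**3 + 12*k**2 + 47*k + 60), as required.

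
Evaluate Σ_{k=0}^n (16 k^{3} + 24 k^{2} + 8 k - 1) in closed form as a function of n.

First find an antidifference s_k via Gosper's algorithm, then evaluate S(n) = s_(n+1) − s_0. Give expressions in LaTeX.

S(n) = 4 n^{4} + 16 n^{3} + 20 n^{2} + 7 n - 1

r(k) = (16*k**3 + 72*k**2 + 104*k + 47)/(16*k**3 + 24*k**2 + 8*k - 1) after simplifying.
So A=1 and B=1, with C=k**3 + 3*k**2/2 + k/2 - 1/16.
Set up (1)·f(k+1) − (1)·f(k) − (k**3 + 3*k**2/2 + k/2 - 1/16) = 0.
Degrees (0,0,3) ⇒ d ≤ 4.
Coefficient equations give f(k) = k*(4*k**3 - 4*k - 1)/16.
So s_k = (B(k−1)f/C)·t_k = (k*(4*k**3 - 4*k - 1)/(16*k**3 + 24*k**2 + 8*k - 1))·t_k = k*(4*k**3 - 4*k - 1).
Δs = 16*k**3 + 24*k**2 + 8*k - 1, as required.
Σ_(k=0)^n t_k = s_(n+1) − s_(0) = (4*n**4 + 16*n**3 + 20*n**2 + 7*n - 1) − (0), i.e. 4*n**4 + 16*n**3 + 20*n**2 + 7*n - 1.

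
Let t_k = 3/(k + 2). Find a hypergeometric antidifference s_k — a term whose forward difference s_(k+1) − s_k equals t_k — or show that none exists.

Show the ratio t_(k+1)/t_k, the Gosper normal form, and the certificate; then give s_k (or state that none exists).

none (Gosper's algorithm certifies no s_k)

Compute t_(k+1)/t_k: get (k + 2)/(k + 3).
A = k + 2, B = k + 3, C = 1.
Solve (k + 2)·f(k+1) − (k + 2)·f(k) = 1.
From deg A=1, deg B=1, deg C=0: d=0.
Put f(k) = c0: A·f(k+1) − B(k−1)·f(k) − C = -1; need -1 = 0 — inconsistent ⇒ no f, not summable.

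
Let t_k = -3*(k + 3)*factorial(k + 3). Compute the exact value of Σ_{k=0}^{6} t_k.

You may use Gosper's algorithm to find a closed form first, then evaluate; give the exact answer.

Ratio r(k) = (k + 4)**2/(k + 3).
Gosper form: A/B · C(k+1)/C(k) with A=k + 4, B=1, C=k + 3.
f must satisfy (k + 4)·f(k+1) − (1)·f(k) = k + 3.
d = 0 from the (1,0,1) case.
Solve for f: f(k) = 1 (degree 0 ≤ 0).
So s_k = (B(k−1)f/C)·t_k = (1/(k + 3))·t_k = -3*factorial(k + 3).
Check: Δs_k = -3*(k + 3)*factorial(k + 3). ✓
Σ_(k=0)^(6) t_k = s_(7) − s_(0) = -10886400 − (-18) = -10886382.

Σ = -10886382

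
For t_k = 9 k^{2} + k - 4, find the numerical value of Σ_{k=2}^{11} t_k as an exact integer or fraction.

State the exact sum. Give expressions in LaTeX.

Σ = 4570

Step 1: r(k) = (k + 9*(k + 1)**2 - 3)/(9*k**2 + k - 4).
A = 1, B = 1, C = k**2 + k/9 - 4/9.
Need (1)·f(k+1) − (1)·f(k) = k**2 + k/9 - 4/9.
Bound: deg f ≤ 3.
Coefficient equations give f(k) = k*(3*k**2 - 4*k - 3)/9.
R(k) = B(k−1)·f(k)/C(k) = k*(3*k**2 - 4*k - 3)/(9*k**2 + k - 4); s_k = R·t_k = k*(3*k**2 - 4*k - 3).
s_(k+1) − s_k = 9*k**2 + k - 4 = t_k.
Σ_(k=2)^(11) t_k = s_(12) − s_(2) = 4572 − (2) = 4570.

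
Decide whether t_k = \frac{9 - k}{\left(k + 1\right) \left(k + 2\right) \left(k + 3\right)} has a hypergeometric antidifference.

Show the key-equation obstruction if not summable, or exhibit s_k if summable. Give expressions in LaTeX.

Yes. s_k = \frac{k \left(2 k + 7\right)}{\left(k + 1\right) \left(k + 2\right)}.

The ratio is (k - 8)*(k + 1)/((k - 9)*(k + 4)).
Normal form (A,B,C) = (k + 1, k + 4, k - 9).
f must satisfy (k + 1)·f(k+1) − (k + 3)·f(k) = k - 9.
Degrees (1,1,1) ⇒ d ≤ 2.
Solving with deg f ≤ 2: f(k) = -k*(2*k + 7).
So s_k = (B(k−1)f/C)·t_k = (-k*(k + 3)*(2*k + 7)/(k - 9))·t_k = k*(2*k + 7)/((k + 1)*(k + 2)).
Check: Δs_k = (9 - k)/(k**3 + 6*k**2 + 11*k + 6). ✓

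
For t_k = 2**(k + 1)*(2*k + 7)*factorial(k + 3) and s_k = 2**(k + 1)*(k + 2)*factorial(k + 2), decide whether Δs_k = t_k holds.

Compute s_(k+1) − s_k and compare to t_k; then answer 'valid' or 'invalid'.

s_(k+1) = 2**(k + 2)*(k + 3)*factorial(k + 3)
s_(k+1) − s_k = 2**(k + 1)*(2*k**2 + 11*k + 16)*factorial(k + 2)
(s_(k+1) − s_k) − t_k = -2**(k + 1)*(2*k + 5)*factorial(k + 2)

Invalid: residual -2**(k + 1)*(2*k + 5)*factorial(k + 2) ≠ 0.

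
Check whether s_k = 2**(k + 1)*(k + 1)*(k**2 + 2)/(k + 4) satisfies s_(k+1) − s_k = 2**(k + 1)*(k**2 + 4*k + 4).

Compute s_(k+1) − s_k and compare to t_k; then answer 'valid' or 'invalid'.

Invalid: residual 6*2**k*(-k**3 - 7*k**2 - 20*k - 14)/(k**2 + 9*k + 20) ≠ 0.

s_(k+1) = 2**(k + 2)*(k + 2)*((k + 1)**2 + 2)/(k + 5)
s_(k+1) − s_k = 2**(k + 1)*(k**4 + 10*k**3 + 39*k**2 + 56*k + 38)/(k**2 + 9*k + 20)
(s_(k+1) − s_k) − t_k = 6*2**k*(-k**3 - 7*k**2 - 20*k - 14)/(k**2 + 9*k + 20)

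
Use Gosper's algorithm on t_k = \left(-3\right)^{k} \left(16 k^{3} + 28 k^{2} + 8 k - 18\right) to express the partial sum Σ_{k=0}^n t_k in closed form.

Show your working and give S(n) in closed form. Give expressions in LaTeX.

S(n) = 12 \left(-3\right)^{n} n^{3} + 30 \left(-3\right)^{n} n^{2} + 12 \left(-3\right)^{n} n - 15 \left(-3\right)^{n} - 3

t_(k+1)/t_k = 3*(-8*k**3 - 38*k**2 - 56*k - 17)/(8*k**3 + 14*k**2 + 4*k - 9).
Factor: A=-3; B=1; C=k**3 + 7*k**2/4 + k/2 - 9/8.
Set up (-3)·f(k+1) − (1)·f(k) − (k**3 + 7*k**2/4 + k/2 - 9/8) = 0.
deg f ≤ 3 (via 0,0,3).
Coefficient equations give f(k) = -(2*k - 3)*(2*k**2 + 2*k + 1)/16.
So s_k = (B(k−1)f/C)·t_k = (-(2*k - 3)*(2*k**2 + 2*k + 1)/(2*(8*k**3 + 14*k**2 + 4*k - 9)))·t_k = (-3)**k*(-4*k**3 + 2*k**2 + 4*k + 3).
Verify: (-3)**k*(16*k**3 + 28*k**2 + 8*k - 18) matches t_k.
Evaluate: s_(n+1) = (-3)**(n + 1)*(-4*n**3 - 10*n**2 - 4*n + 5); subtract s_(0) = 3 ⇒ S(n) = 12*(-3)**n*n**3 + 30*(-3)**n*n**2 + 12*(-3)**n*n - 15*(-3)**n - 3.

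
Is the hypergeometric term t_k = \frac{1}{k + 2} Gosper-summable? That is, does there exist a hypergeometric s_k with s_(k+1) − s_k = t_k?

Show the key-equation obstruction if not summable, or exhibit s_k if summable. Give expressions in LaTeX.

The ratio is (k + 2)/(k + 3).
Normal form (A,B,C) = (k + 2, k + 3, 1).
Solve (k + 2)·f(k+1) − (k + 2)·f(k) = 1.
Degrees (1,1,0) ⇒ d ≤ 0.
Put f(k) = c0: A·f(k+1) − B(k−1)·f(k) − C = -1; need -1 = 0 — inconsistent ⇒ no f, not summable.

No — the linear system for f has no solution.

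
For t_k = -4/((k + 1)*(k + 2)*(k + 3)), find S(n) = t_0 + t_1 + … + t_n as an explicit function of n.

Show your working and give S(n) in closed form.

Step 1: r(k) = (k + 1)/(k + 4).
Factor: A=k + 1; B=k + 4; C=1.
f must satisfy (k + 1)·f(k+1) − (k + 3)·f(k) = 1.
deg f ≤ 2 (via 1,1,0).
Solve for f: f(k) = k*(k + 3)/4 (degree 2 ≤ 2).
R(k) = B(k−1)·f(k)/C(k) = k*(k + 3)**2/4; s_k = R·t_k = k*(-k - 3)/((k + 1)*(k + 2)).
s_(k+1) − s_k = -4/(k**3 + 6*k**2 + 11*k + 6) = t_k.
s_(n+1) = (-n**2 - 5*n - 4)/(n**2 + 5*n + 6) and s_(0) = 0, so S(n) = (-n**2 - 5*n - 4)/(n**2 + 5*n + 6).

S(n) = (-n**2 - 5*n - 4)/(n**2 + 5*n + 6)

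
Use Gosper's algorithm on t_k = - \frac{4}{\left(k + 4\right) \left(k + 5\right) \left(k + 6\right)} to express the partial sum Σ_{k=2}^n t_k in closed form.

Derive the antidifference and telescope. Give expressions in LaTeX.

Compute t_(k+1)/t_k: get (k + 4)/(k + 7).
Factor: A=k + 4; B=k + 7; C=1.
Set up (k + 4)·f(k+1) − (k + 6)·f(k) − (1) = 0.
d = 2 from the (1,1,0) case.
A polynomial solution: f(k) = k*(k + 9)/40.
R(k) = B(k−1)·f(k)/C(k) = k*(k + 6)*(k + 9)/40; s_k = R·t_k = k*(-k - 9)/(10*(k + 4)*(k + 5)).
Check: Δs_k = -4/(k**3 + 15*k**2 + 74*k + 120). ✓
Telescope: S(n) = s_(n+1) − s_(2) = (-n**2 - 11*n - 10)/(10*(n**2 + 11*n + 30)) − (-11/210) = (-n**2 - 11*n + 12)/(21*(n**2 + 11*n + 30)).

S(n) = \frac{- n^{2} - 11 n + 12}{21 \left(n^{2} + 11 n + 30\right)}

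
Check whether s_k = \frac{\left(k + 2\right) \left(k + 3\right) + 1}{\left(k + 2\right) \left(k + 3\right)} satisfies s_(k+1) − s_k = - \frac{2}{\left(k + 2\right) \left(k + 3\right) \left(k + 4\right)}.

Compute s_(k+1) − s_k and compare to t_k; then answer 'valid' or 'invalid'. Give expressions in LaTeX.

Valid: the claim telescopes to t_k.

s_(k+1) = ((k + 3)*(k + 4) + 1)/((k + 3)*(k + 4))
s_(k+1) − s_k = -2/(k**3 + 9*k**2 + 26*k + 24)
(s_(k+1) − s_k) − t_k = 0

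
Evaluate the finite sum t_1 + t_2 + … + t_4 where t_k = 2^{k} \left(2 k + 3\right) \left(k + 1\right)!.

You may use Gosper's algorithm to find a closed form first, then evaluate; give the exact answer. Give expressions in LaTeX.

Σ = 23036

Step 1: r(k) = 2*(k + 2)*(2*k + 5)/(2*k + 3).
So A=2*k + 4 and B=1, with C=k + 3/2.
f must satisfy (2*k + 4)·f(k+1) − (1)·f(k) = k + 3/2.
d = 0 from the (1,0,1) case.
Match coefficients ⇒ f(k) = 1/2.
So s_k = (B(k−1)f/C)·t_k = (1/(2*k + 3))·t_k = 2**k*factorial(k + 1).
Verify: 2**k*(2*k + 3)*factorial(k + 1) matches t_k.
Sum = s_(5) − s_(1); s_(5) = 23040, s_(1) = 4 ⇒ 23036.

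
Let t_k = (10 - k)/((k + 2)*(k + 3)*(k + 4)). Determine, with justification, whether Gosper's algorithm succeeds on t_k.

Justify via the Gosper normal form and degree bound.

Yes. s_k = k*(2*k + 13)/(3*(k + 2)*(k + 3)).

Ratio r(k) = (k - 9)*(k + 2)/((k - 10)*(k + 5)).
So A=k + 2 and B=k + 5, with C=k - 10.
f must satisfy (k + 2)·f(k+1) − (k + 4)·f(k) = k - 10.
d = 2 from the (1,1,1) case.
Match coefficients ⇒ f(k) = -k*(2*k + 13)/3.
Get s_k = R·t_k = k*(2*k + 13)/(3*(k + 2)*(k + 3)) with R(k) = B(k−1)f(k)/C(k) = -k*(k + 4)*(2*k + 13)/(3*(k - 10)).
s_(k+1) − s_k = (10 - k)/(k**3 + 9*k**2 + 26*k + 24) = t_k.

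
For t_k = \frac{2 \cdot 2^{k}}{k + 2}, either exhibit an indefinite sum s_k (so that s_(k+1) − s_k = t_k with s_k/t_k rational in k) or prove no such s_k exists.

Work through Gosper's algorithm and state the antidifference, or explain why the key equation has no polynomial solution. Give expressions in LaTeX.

Ratio r(k) = 2*(k + 2)/(k + 3).
Factor: A=2*k + 4; B=k + 3; C=1.
Set up (2*k + 4)·f(k+1) − (k + 2)·f(k) − (1) = 0.
Degrees (1,1,0) ⇒ d ≤ -1.
Negative degree bound (-1): no f exists, t_k not Gosper-summable.

not Gosper-summable; s_k does not exist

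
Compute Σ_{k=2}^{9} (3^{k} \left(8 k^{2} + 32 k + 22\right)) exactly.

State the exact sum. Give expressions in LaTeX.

t_(k+1)/t_k = 3*(4*k**2 + 24*k + 31)/(4*k**2 + 16*k + 11).
Gosper form: A/B · C(k+1)/C(k) with A=3, B=1, C=k**2 + 4*k + 11/4.
Set up (3)·f(k+1) − (1)·f(k) − (k**2 + 4*k + 11/4) = 0.
deg f ≤ 2 (via 0,0,2).
Solving with deg f ≤ 2: f(k) = (4*k**2 + 4*k - 1)/8.
Certificate R = B(k−1)f/C = (4*k**2 + 4*k - 1)/(2*(4*k**2 + 16*k + 11)) gives s_k = 3**k*(4*k**2 + 4*k - 1).
Δs = 3**k*(8*k**2 + 32*k + 22), as required.
Σ_(k=2)^(9) t_k = s_(10) − s_(2) = 25922511 − (207) = 25922304.

Σ = 25922304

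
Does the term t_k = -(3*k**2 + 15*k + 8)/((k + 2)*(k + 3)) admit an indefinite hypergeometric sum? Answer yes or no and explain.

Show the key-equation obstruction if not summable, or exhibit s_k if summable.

r(k) = (k + 2)*(15*k + 3*(k + 1)**2 + 23)/((k + 4)*(3*k**2 + 15*k + 8)) after simplifying.
A = k + 2, B = k + 4, C = k**2 + 5*k + 8/3.
f must satisfy (k + 2)·f(k+1) − (k + 3)·f(k) = k**2 + 5*k + 8/3.
Bound: deg f ≤ 2.
Solving with deg f ≤ 2: f(k) = k*(3*k + 1)/3.
Then R = B(k−1)f/C = k*(k + 3)*(3*k + 1)/(3*k**2 + 15*k + 8), so s_k = R(k)·t_k = k*(-3*k - 1)/(k + 2).
Verify: (-3*k**2 - 15*k - 8)/(k**2 + 5*k + 6) matches t_k.

Yes. s_k = k*(-3*k - 1)/(k + 2).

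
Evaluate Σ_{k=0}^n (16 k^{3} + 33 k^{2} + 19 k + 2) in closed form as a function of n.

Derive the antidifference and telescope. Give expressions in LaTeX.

t_(k+1)/t_k = (16*k**3 + 81*k**2 + 133*k + 70)/(16*k**3 + 33*k**2 + 19*k + 2).
So A=1 and B=1, with C=k**3 + 33*k**2/16 + 19*k/16 + 1/8.
Key eq: (1)·f(k+1) = (1)·f(k) + (k**3 + 33*k**2/16 + 19*k/16 + 1/8).
deg f ≤ 4 (via 0,0,3).
A polynomial solution: f(k) = k*(k + 1)*(4*k**2 - k - 2)/16.
R(k) = B(k−1)·f(k)/C(k) = k*(4*k**2 - k - 2)/(16*k**2 + 17*k + 2); s_k = R·t_k = k*(4*k**3 + 3*k**2 - 3*k - 2).
s_(k+1) − s_k = 16*k**3 + 33*k**2 + 19*k + 2 = t_k.
Σ_(k=0)^n t_k = s_(n+1) − s_(0) = (4*n**4 + 19*n**3 + 30*n**2 + 17*n + 2) − (0), i.e. 4*n**4 + 19*n**3 + 30*n**2 + 17*n + 2.

S(n) = 4 n^{4} + 19 n^{3} + 30 n^{2} + 17 n + 2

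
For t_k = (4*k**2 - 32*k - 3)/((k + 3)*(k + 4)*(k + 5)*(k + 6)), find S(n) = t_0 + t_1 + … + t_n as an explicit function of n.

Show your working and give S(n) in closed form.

r(k) = (k + 3)*(32*k - 4*(k + 1)**2 + 35)/((k + 7)*(-4*k**2 + 32*k + 3)) after simplifying.
Take A(k)=k + 3, B(k)=k + 7, C(k)=k**2 - 8*k - 3/4.
Need (k + 3)·f(k+1) − (k + 6)·f(k) = k**2 - 8*k - 3/4.
d = 3 from the (1,1,2) case.
Solve for f: f(k) = k*(k**2 - 228*k + 167)/240 (degree 3 ≤ 3).
So s_k = (B(k−1)f/C)·t_k = (k*(k + 6)*(k**2 - 228*k + 167)/(60*(4*k**2 - 32*k - 3)))·t_k = k*(k**2 - 228*k + 167)/(60*(k + 3)*(k + 4)*(k + 5)).
Verify: (4*k**2 - 32*k - 3)/(k**4 + 18*k**3 + 119*k**2 + 342*k + 360) matches t_k.
Telescope: S(n) = s_(n+1) − s_(0) = (n**3 - 225*n**2 - 286*n - 60)/(60*(n**3 + 15*n**2 + 74*n + 120)) − (0) = (n**3 - 225*n**2 - 286*n - 60)/(60*(n**3 + 15*n**2 + 74*n + 120)).

S(n) = (n**3 - 225*n**2 - 286*n - 60)/(60*(n**3 + 15*n**2 + 74*n + 120))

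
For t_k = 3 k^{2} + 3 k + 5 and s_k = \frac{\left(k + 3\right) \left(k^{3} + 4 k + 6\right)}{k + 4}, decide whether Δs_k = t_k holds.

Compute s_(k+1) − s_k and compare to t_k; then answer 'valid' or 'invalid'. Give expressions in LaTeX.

s_(k+1) = (k + 4)*(4*k + (k + 1)**3 + 10)/(k + 5)
s_(k+1) − s_k = (3*k**4 + 28*k**3 + 77*k**2 + 92*k + 86)/(k**2 + 9*k + 20)
(s_(k+1) − s_k) − t_k = (-2*k**3 - 15*k**2 - 13*k - 14)/(k**2 + 9*k + 20)

Invalid: residual \frac{- 2 k^{3} - 15 k^{2} - 13 k - 14}{k^{2} + 9 k + 20} ≠ 0.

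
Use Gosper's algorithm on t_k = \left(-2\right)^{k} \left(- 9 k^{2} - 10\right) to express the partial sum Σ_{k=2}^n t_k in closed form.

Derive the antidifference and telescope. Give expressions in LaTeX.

The ratio is 2*(-9*(k + 1)**2 - 10)/(9*k**2 + 10).
Factor: A=-2; B=1; C=k**2 + 10/9.
f must satisfy (-2)·f(k+1) − (1)·f(k) = k**2 + 10/9.
deg f ≤ 2 (via 0,0,2).
Match coefficients ⇒ f(k) = -(3*k**2 - 4*k + 4)/9.
Then R = B(k−1)f/C = -(3*k**2 - 4*k + 4)/(9*k**2 + 10), so s_k = R(k)·t_k = (-2)**k*(3*k**2 - 4*k + 4).
s_(k+1) − s_k = (-2)**k*(-9*k**2 - 10) = t_k.
Evaluate: s_(n+1) = (-2)**(n + 1)*(3*n**2 + 2*n + 3); subtract s_(2) = 32 ⇒ S(n) = -6*(-2)**n*n**2 - 6*(-2)**n + 2*(-2)**(n + 1)*n - 32.

S(n) = - 6 \left(-2\right)^{n} n^{2} - 6 \left(-2\right)^{n} + 2 \left(-2\right)^{n + 1} n - 32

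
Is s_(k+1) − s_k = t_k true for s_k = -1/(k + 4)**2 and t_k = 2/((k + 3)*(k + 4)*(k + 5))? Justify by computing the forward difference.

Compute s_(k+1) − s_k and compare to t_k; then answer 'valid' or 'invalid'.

s_(k+1) = -1/(k + 5)**2
s_(k+1) − s_k = -1/(k + 5)**2 + (k + 4)**(-2)
(s_(k+1) − s_k) − t_k = (-3*k - 13)/(k**5 + 21*k**4 + 175*k**3 + 723*k**2 + 1480*k + 1200)

Invalid: residual (-3*k - 13)/(k**5 + 21*k**4 + 175*k**3 + 723*k**2 + 1480*k + 1200) ≠ 0.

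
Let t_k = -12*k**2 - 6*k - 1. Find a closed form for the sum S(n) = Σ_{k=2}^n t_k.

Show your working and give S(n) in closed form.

Compute t_(k+1)/t_k: get (12*k**2 + 30*k + 19)/(12*k**2 + 6*k + 1).
Factor: A=1; B=1; C=k**2 + k/2 + 1/12.
Solve (1)·f(k+1) − (1)·f(k) = k**2 + k/2 + 1/12.
From deg A=0, deg B=0, deg C=2: d=3.
Solving with deg f ≤ 3: f(k) = k**2*(4*k - 3)/12.
Certificate R = B(k−1)f/C = k**2*(4*k - 3)/(12*k**2 + 6*k + 1) gives s_k = k**2*(3 - 4*k).
Check: Δs_k = -12*k**2 - 6*k - 1. ✓
Evaluate: s_(n+1) = -4*n**3 - 9*n**2 - 6*n - 1; subtract s_(2) = -20 ⇒ S(n) = -4*n**3 - 9*n**2 - 6*n + 19.

S(n) = -4*n**3 - 9*n**2 - 6*n + 19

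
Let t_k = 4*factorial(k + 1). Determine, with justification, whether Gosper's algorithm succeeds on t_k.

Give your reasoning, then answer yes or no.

r(k) = k + 2 after simplifying.
Gosper form: A/B · C(k+1)/C(k) with A=k + 2, B=1, C=1.
Solve (k + 2)·f(k+1) − (1)·f(k) = 1.
deg f ≤ -1 (via 1,0,0).
d = -1 < 0 ⇒ no nonzero polynomial f; not summable.

No; the degree bound rules out any f.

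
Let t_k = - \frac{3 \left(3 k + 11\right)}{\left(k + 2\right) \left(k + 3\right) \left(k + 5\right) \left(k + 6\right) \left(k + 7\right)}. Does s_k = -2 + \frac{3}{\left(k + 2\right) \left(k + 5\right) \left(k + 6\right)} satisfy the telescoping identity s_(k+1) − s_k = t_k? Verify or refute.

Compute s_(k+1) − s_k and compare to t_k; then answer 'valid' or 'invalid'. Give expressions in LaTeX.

s_(k+1) = -2 + 3/((k + 3)*(k + 6)*(k + 7))
s_(k+1) − s_k = 3*(-3*k - 11)/(k**5 + 23*k**4 + 203*k**3 + 853*k**2 + 1692*k + 1260)
(s_(k+1) − s_k) − t_k = 0

valid (s_(k+1) − s_k reduces to t_k)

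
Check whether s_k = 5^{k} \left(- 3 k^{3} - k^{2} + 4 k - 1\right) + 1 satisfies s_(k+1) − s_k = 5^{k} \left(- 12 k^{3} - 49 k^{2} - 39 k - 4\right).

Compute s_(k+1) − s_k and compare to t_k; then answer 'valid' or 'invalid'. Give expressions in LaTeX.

valid (s_(k+1) − s_k reduces to t_k)

s_(k+1) = 5**(k + 1)*(4*k - 3*(k + 1)**3 - (k + 1)**2 + 3) + 1
s_(k+1) − s_k = 5**k*(-12*k**3 - 49*k**2 - 39*k - 4)
(s_(k+1) − s_k) − t_k = 0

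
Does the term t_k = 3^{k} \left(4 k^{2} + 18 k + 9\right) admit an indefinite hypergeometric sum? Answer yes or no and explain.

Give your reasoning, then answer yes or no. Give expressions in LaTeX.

Yes. s_k = 3^{k} \left(2 k^{2} + 3 k - 3\right).

Ratio r(k) = 3*(4*k**2 + 26*k + 31)/(4*k**2 + 18*k + 9).
So A=3 and B=1, with C=k**2 + 9*k/2 + 9/4.
f must satisfy (3)·f(k+1) − (1)·f(k) = k**2 + 9*k/2 + 9/4.
Bound: deg f ≤ 2.
A polynomial solution: f(k) = (2*k**2 + 3*k - 3)/4.
So s_k = (B(k−1)f/C)·t_k = ((2*k**2 + 3*k - 3)/(4*k**2 + 18*k + 9))·t_k = 3**k*(2*k**2 + 3*k - 3).
Check: Δs_k = 3**k*(4*k**2 + 18*k + 9). ✓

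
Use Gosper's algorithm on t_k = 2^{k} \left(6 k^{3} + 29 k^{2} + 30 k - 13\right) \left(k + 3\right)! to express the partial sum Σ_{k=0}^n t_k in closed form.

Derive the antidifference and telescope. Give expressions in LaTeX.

S(n) = 6 \cdot 2^{n} n^{2} \left(n + 4\right)! + 8 \cdot 2^{n} n \left(n + 4\right)! - 4 \cdot 2^{n} \left(n + 4\right)! + 18

r(k) = 2*(6*k**4 + 71*k**3 + 294*k**2 + 476*k + 208)/(6*k**3 + 29*k**2 + 30*k - 13) after simplifying.
So A=2*k + 8 and B=1, with C=k**3 + 29*k**2/6 + 5*k - 13/6.
f must satisfy (2*k + 8)·f(k+1) − (1)·f(k) = k**3 + 29*k**2/6 + 5*k - 13/6.
Degrees (1,0,3) ⇒ d ≤ 2.
Solving with deg f ≤ 2: f(k) = (3*k**2 - 2*k - 3)/6.
Get s_k = R·t_k = 2**k*(3*k**2 - 2*k - 3)*factorial(k + 3) with R(k) = B(k−1)f(k)/C(k) = (3*k**2 - 2*k - 3)/(6*k**3 + 29*k**2 + 30*k - 13).
Δs = 2**k*(6*k**3 + 29*k**2 + 30*k - 13)*factorial(k + 3), as required.
s_(n+1) = 2**(n + 1)*(3*n**2 + 4*n - 2)*factorial(n + 4) and s_(0) = -18, so S(n) = 6*2**n*n**2*factorial(n + 4) + 8*2**n*n*factorial(n + 4) - 4*2**n*factorial(n + 4) + 18.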